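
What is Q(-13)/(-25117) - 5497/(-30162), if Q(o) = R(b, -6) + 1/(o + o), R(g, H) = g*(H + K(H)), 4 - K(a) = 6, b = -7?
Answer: 886471541/4924263201 ≈ 0.18002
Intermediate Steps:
K(a) = -2 (K(a) = 4 - 1*6 = 4 - 6 = -2)
R(g, H) = g*(-2 + H) (R(g, H) = g*(H - 2) = g*(-2 + H))
Q(o) = 56 + 1/(2*o) (Q(o) = -7*(-2 - 6) + 1/(o + o) = -7*(-8) + 1/(2*o) = 56 + 1/(2*o))
Q(-13)/(-25117) - 5497/(-30162) = (56 + (½)/(-13))/(-25117) - 5497/(-30162) = (56 + (½)*(-1/13))*(-1/25117) - 5497*(-1/30162) = (56 - 1/26)*(-1/25117) + 5497/30162 = (1455/26)*(-1/25117) + 5497/30162 = -1455/653042 + 5497/30162 = 886471541/4924263201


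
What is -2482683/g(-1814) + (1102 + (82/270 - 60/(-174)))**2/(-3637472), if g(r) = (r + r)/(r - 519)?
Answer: -80730808262286316115227/50567383060106400 ≈ -1.5965e+6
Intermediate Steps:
g(r) = 2*r/(-519 + r) (g(r) = (2*r)/(-519 + r) = 2*r/(-519 + r))
-2482683/g(-1814) + (1102 + (82/270 - 60/(-174)))**2/(-3637472) = -2482683/(2*(-1814)/(-519 - 1814)) + (1102 + (82/270 - 60/(-174)))**2/(-3637472) = -2482683/(2*(-1814)/(-2333)) + (1102 + (82*(1/270) - 60*(-1/174)))**2*(-1/3637472) = -2482683/(2*(-1814)*(-1/2333)) + (1102 + (41/135 + 10/29))**2*(-1/3637472) = -2482683/3628/2333 + (1102 + 2539/3915)**2*(-1/3637472) = -2482683*2333/3628 + (4316869/3915)**2*(-1/3637472) = -5792099439/3628 + (18635357963161/15327225)*(-1/3637472) = -5792099439/3628 - 18635357963161/55752351775200 = -80730808262286316115227/50567383060106400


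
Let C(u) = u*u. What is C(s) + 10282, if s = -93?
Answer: 18931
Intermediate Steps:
C(u) = u²
C(s) + 10282 = (-93)² + 10282 = 8649 + 10282 = 18931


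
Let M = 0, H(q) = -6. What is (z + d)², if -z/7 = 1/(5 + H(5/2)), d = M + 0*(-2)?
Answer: 49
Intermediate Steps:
d = 0 (d = 0 + 0*(-2) = 0 + 0 = 0)
z = 7 (z = -7/(5 - 6) = -7/(-1) = -7*(-1) = 7)
(z + d)² = (7 + 0)² = 7² = 49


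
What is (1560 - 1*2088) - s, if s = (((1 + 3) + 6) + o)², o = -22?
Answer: -672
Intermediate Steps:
s = 144 (s = (((1 + 3) + 6) - 22)² = ((4 + 6) - 22)² = (10 - 22)² = (-12)² = 144)
(1560 - 1*2088) - s = (1560 - 1*2088) - 1*144 = (1560 - 2088) - 144 = -528 - 144 = -672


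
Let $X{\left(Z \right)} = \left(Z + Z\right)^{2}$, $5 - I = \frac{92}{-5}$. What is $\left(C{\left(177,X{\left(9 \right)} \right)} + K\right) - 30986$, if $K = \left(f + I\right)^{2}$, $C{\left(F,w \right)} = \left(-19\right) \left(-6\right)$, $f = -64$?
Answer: $- \frac{730591}{25} \approx -29224.0$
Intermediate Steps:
$I = \frac{117}{5}$ ($I = 5 - \frac{92}{-5} = 5 - 92 \left(- \frac{1}{5}\right) = 5 - - \frac{92}{5} = 5 + \frac{92}{5} = \frac{117}{5} \approx 23.4$)
$X{\left(Z \right)} = 4 Z^{2}$ ($X{\left(Z \right)} = \left(2 Z\right)^{2} = 4 Z^{2}$)
$C{\left(F,w \right)} = 114$
$K = \frac{41209}{25}$ ($K = \left(-64 + \frac{117}{5}\right)^{2} = \left(- \frac{203}{5}\right)^{2} = \frac{41209}{25} \approx 1648.4$)
$\left(C{\left(177,X{\left(9 \right)} \right)} + K\right) - 30986 = \left(114 + \frac{41209}{25}\right) - 30986 = \frac{44059}{25} - 30986 = - \frac{730591}{25}$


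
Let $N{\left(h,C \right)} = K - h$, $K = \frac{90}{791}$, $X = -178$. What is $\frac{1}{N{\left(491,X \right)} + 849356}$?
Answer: $\frac{791}{671452305} \approx 1.178 \cdot 10^{-6}$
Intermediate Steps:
$K = \frac{90}{791}$ ($K = 90 \cdot \frac{1}{791} = \frac{90}{791} \approx 0.11378$)
$N{\left(h,C \right)} = \frac{90}{791} - h$
$\frac{1}{N{\left(491,X \right)} + 849356} = \frac{1}{\left(\frac{90}{791} - 491\right) + 849356} = \frac{1}{- \frac{388291}{791} + 849356} = \frac{1}{\frac{671452305}{791}} = \frac{791}{671452305}$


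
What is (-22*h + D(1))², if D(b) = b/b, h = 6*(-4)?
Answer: 279841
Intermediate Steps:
h = -24
D(b) = 1
(-22*h + D(1))² = (-22*(-24) + 1)² = (528 + 1)² = 529² = 279841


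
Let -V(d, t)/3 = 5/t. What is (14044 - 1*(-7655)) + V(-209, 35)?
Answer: 151890/7 ≈ 21699.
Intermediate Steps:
V(d, t) = -15/t
(14044 - 1*(-7655)) + V(-209, 35) = (14044 - 1*(-7655)) - 15/35 = (14044 + 7655) - 15*1/35 = 21699 - 3/7 = 151890/7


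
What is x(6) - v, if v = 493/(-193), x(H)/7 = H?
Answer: 8599/193 ≈ 44.554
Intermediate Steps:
x(H) = 7*H
v = -493/193 (v = 493*(-1/193) = -493/193 ≈ -2.5544)
x(6) - v = 7*6 - 1*(-493/193) = 42 + 493/193 = 8599/193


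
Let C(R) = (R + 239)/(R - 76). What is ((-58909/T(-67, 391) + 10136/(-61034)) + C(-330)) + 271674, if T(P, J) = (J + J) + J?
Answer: 563943666561719/2076193578 ≈ 2.7162e+5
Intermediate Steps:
T(P, J) = 3*J (T(P, J) = 2*J + J = 3*J)
C(R) = (239 + R)/(-76 + R)
((-58909/T(-67, 391) + 10136/(-61034)) + C(-330)) + 271674 = ((-58909/(3*391) + 10136/(-61034)) + (239 - 330)/(-76 - 330)) + 271674 = ((-58909/1173 + 10136*(-1/61034)) - 91/(-406)) + 271674 = ((-58909*1/1173 - 5068/30517) - 1/406*(-91)) + 271674 = ((-58909/1173 - 5068/30517) + 13/58) + 271674 = (-1803670717/35796441 + 13/58) + 271674 = -104147547853/2076193578 + 271674 = 563943666561719/2076193578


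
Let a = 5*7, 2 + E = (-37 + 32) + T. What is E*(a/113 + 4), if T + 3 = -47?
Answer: -27759/113 ≈ -245.65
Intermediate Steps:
T = -50 (T = -3 - 47 = -50)
E = -57 (E = -2 + ((-37 + 32) - 50) = -2 + (-5 - 50) = -2 - 55 = -57)
a = 35
E*(a/113 + 4) = -57*(35/113 + 4) = -57*487/113 = -27759/113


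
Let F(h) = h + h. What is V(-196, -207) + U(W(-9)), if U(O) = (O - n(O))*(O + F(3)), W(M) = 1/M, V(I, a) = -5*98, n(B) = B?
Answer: -490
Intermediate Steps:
V(I, a) = -490
W(M) = 1/M
F(h) = 2*h
U(O) = 0 (U(O) = (O - O)*(O + 2*3) = 0*(O + 6) = 0*(6 + O) = 0)
V(-196, -207) + U(W(-9)) = -490 + 0 = -490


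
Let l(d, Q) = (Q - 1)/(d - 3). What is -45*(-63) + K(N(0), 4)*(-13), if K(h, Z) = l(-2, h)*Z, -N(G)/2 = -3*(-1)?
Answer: 13811/5 ≈ 2762.2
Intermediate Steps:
l(d, Q) = (-1 + Q)/(-3 + d)
N(G) = -6 (N(G) = -(-6)*(-1) = -2*3 = -6)
K(h, Z) = Z*(⅕ - h/5) (K(h, Z) = ((-1 + h)/(-3 - 2))*Z = ((-1 + h)/(-5))*Z = (-(-1 + h)/5)*Z = (⅕ - h/5)*Z = Z*(⅕ - h/5))
-45*(-63) + K(N(0), 4)*(-13) = -45*(-63) + ((⅕)*4*(1 - 1*(-6)))*(-13) = 2835 + ((⅕)*4*(1 + 6))*(-13) = 2835 + ((⅕)*4*7)*(-13) = 2835 + (28/5)*(-13) = 2835 - 364/5 = 13811/5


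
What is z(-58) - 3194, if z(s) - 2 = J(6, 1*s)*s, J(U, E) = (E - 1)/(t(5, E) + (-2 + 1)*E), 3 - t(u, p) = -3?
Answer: -100433/32 ≈ -3138.5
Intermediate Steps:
t(u, p) = 6 (t(u, p) = 3 - 1*(-3) = 3 + 3 = 6)
J(U, E) = (-1 + E)/(6 - E) (J(U, E) = (E - 1)/(6 + (-2 + 1)*E) = (-1 + E)/(6 - E))
z(s) = 2 + s*(1 - s)/(-6 + s) (z(s) = 2 + ((1 - s)/(-6 + 1*s))*s = 2 + ((1 - s)/(-6 + s))*s = 2 + s*(1 - s)/(-6 + s))
z(-58) - 3194 = (-12 - 1*(-58)**2 + 3*(-58))/(-6 - 58) - 3194 = (-12 - 1*3364 - 174)/(-64) - 3194 = -(-12 - 3364 - 174)/64 - 3194 = -1/64*(-3550) - 3194 = 1775/32 - 3194 = -100433/32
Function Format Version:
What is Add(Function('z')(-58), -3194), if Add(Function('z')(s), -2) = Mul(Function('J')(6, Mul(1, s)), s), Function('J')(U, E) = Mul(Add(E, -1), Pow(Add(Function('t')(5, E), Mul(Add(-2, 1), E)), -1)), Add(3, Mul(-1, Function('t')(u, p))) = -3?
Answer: Rational(-100433, 32) ≈ -3138.5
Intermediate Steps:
Function('t')(u, p) = 6 (Function('t')(u, p) = Add(3, Mul(-1, -3)) = Add(3, 3) = 6)
Function('J')(U, E) = Mul(Pow(Add(6, Mul(-1, E)), -1), Add(-1, E)) (Function('J')(U, E) = Mul(Add(E, -1), Pow(Add(6, Mul(Add(-2, 1), E)), -1)) = Mul(Add(-1, E), Pow(Add(6, Mul(-1, E)), -1)) = Mul(Pow(Add(6, Mul(-1, E)), -1), Add(-1, E)))
Function('z')(s) = Add(2, Mul(s, Pow(Add(-6, s), -1), Add(1, Mul(-1, s)))) (Function('z')(s) = Add(2, Mul(Mul(Pow(Add(-6, Mul(1, s)), -1), Add(1, Mul(-1, Mul(1, s)))), s)) = Add(2, Mul(Mul(Pow(Add(-6, s), -1), Add(1, Mul(-1, s))), s)) = Add(2, Mul(s, Pow(Add(-6, s), -1), Add(1, Mul(-1, s)))))
Add(Function('z')(-58), -3194) = Add(Mul(Pow(Add(-6, -58), -1), Add(-12, Mul(-1, Pow(-58, 2)), Mul(3, -58))), -3194) = Add(Mul(Pow(-64, -1), Add(-12, Mul(-1, 3364), -174)), -3194) = Add(Mul(Rational(-1, 64), Add(-12, -3364, -174)), -3194) = Add(Mul(Rational(-1, 64), -3550), -3194) = Add(Rational(1775, 32), -3194) = Rational(-100433, 32)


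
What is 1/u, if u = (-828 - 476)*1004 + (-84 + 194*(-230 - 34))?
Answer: -1/1360516 ≈ -7.3502e-7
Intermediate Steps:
u = -1360516 (u = -1304*1004 + (-84 + 194*(-264)) = -1309216 + (-84 - 51216) = -1309216 - 51300 = -1360516)
1/u = 1/(-1360516) = -1/1360516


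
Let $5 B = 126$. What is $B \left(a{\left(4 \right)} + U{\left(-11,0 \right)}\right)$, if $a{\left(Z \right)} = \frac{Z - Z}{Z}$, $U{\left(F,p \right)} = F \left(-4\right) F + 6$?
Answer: $- \frac{60228}{5} \approx -12046.0$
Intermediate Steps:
$B = \frac{126}{5}$ ($B = \frac{1}{5} \cdot 126 = \frac{126}{5} \approx 25.2$)
$U{\left(F,p \right)} = 6 - 4 F^{2}$ ($U{\left(F,p \right)} = - 4 F F + 6 = - 4 F^{2} + 6 = 6 - 4 F^{2}$)
$a{\left(Z \right)} = 0$ ($a{\left(Z \right)} = \frac{0}{Z} = 0$)
$B \left(a{\left(4 \right)} + U{\left(-11,0 \right)}\right) = \frac{126 \left(0 + \left(6 - 4 \left(-11\right)^{2}\right)\right)}{5} = \frac{126 \left(0 + \left(6 - 484\right)\right)}{5} = \frac{126 \left(0 - 478\right)}{5} = \frac{126}{5} \left(-478\right) = - \frac{60228}{5}$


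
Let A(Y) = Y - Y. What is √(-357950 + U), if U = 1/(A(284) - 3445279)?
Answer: I*√4248847667481131229/3445279 ≈ 598.29*I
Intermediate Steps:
A(Y) = 0
U = -1/3445279 (U = 1/(0 - 3445279) = 1/(-3445279) = -1/3445279 ≈ -2.9025e-7)
√(-357950 + U) = √(-357950 - 1/3445279) = √(-1233237618051/3445279) = I*√4248847667481131229/3445279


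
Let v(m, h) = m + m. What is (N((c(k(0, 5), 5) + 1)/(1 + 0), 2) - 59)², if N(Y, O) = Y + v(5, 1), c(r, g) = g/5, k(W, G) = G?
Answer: 2209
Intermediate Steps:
v(m, h) = 2*m
c(r, g) = g/5 (c(r, g) = g*(⅕) = g/5)
N(Y, O) = 10 + Y (N(Y, O) = Y + 2*5 = Y + 10 = 10 + Y)
(N((c(k(0, 5), 5) + 1)/(1 + 0), 2) - 59)² = ((10 + ((⅕)*5 + 1)/(1 + 0)) - 59)² = ((10 + (1 + 1)/1) - 59)² = ((10 + 2*1) - 59)² = ((10 + 2) - 59)² = (12 - 59)² = (-47)² = 2209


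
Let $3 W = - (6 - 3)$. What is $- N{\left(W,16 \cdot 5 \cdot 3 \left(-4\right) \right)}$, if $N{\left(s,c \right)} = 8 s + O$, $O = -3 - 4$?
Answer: $15$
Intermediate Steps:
$O = -7$
$W = -1$ ($W = \frac{\left(-1\right) \left(6 - 3\right)}{3} = \frac{\left(-1\right) 3}{3} = \frac{1}{3} \left(-3\right) = -1$)
$N{\left(s,c \right)} = -7 + 8 s$ ($N{\left(s,c \right)} = 8 s - 7 = -7 + 8 s$)
$- N{\left(W,16 \cdot 5 \cdot 3 \left(-4\right) \right)} = - (-7 + 8 \left(-1\right)) = - (-7 - 8) = \left(-1\right) \left(-15\right) = 15$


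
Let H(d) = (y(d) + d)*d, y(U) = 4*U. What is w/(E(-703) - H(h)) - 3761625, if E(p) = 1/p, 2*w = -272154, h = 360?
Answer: -1713585607099494/455544001 ≈ -3.7616e+6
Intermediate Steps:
w = -136077 (w = (½)*(-272154) = -136077)
H(d) = 5*d² (H(d) = (4*d + d)*d = (5*d)*d = 5*d²)
w/(E(-703) - H(h)) - 3761625 = -136077/(1/(-703) - 5*360²) - 3761625 = -136077/(-1/703 - 5*129600) - 3761625 = -136077/(-1/703 - 1*648000) - 3761625 = -136077/(-1/703 - 648000) - 3761625 = -136077/(-455544001/703) - 3761625 = -136077*(-703/455544001) - 3761625 = 95662131/455544001 - 3761625 = -1713585607099494/455544001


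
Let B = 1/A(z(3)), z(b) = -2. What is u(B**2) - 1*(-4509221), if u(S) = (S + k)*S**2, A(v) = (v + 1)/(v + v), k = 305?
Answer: 4591397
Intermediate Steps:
A(v) = (1 + v)/(2*v) (A(v) = (1 + v)/((2*v)) = (1 + v)*(1/(2*v)) = (1 + v)/(2*v))
B = 4 (B = 1/((1/2)*(1 - 2)/(-2)) = 1/((1/2)*(-1/2)*(-1)) = 1/(1/4) = 4)
u(S) = S**2*(305 + S) (u(S) = (S + 305)*S**2 = (305 + S)*S**2 = S**2*(305 + S))
u(B**2) - 1*(-4509221) = (4**2)**2*(305 + 4**2) - 1*(-4509221) = 16**2*(305 + 16) + 4509221 = 256*321 + 4509221 = 82176 + 4509221 = 4591397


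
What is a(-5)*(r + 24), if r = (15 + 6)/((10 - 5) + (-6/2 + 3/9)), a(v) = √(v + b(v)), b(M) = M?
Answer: 33*I*√10 ≈ 104.36*I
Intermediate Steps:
a(v) = √2*√v (a(v) = √(v + v) = √(2*v) = √2*√v)
r = 9 (r = 21/(5 + (-6*½ + 3*(⅑))) = 21/(5 + (-3 + ⅓)) = 21/(5 - 8/3) = 21/(7/3) = 21*(3/7) = 9)
a(-5)*(r + 24) = (√2*√(-5))*(9 + 24) = (√2*(I*√5))*33 = (I*√10)*33 = 33*I*√10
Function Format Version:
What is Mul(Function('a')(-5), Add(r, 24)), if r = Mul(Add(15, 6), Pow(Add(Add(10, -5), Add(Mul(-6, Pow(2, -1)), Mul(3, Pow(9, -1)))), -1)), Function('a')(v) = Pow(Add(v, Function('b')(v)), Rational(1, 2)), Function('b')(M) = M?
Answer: Mul(33, I, Pow(10, Rational(1, 2))) ≈ Mul(104.36, I)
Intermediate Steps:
Function('a')(v) = Mul(Pow(2, Rational(1, 2)), Pow(v, Rational(1, 2))) (Function('a')(v) = Pow(Add(v, v), Rational(1, 2)) = Pow(Mul(2, v), Rational(1, 2)) = Mul(Pow(2, Rational(1, 2)), Pow(v, Rational(1, 2))))
r = 9 (r = Mul(21, Pow(Add(5, Add(Mul(-6, Rational(1, 2)), Mul(3, Rational(1, 9)))), -1)) = Mul(21, Pow(Add(5, Add(-3, Rational(1, 3))), -1)) = Mul(21, Pow(Add(5, Rational(-8, 3)), -1)) = Mul(21, Pow(Rational(7, 3), -1)) = Mul(21, Rational(3, 7)) = 9)
Mul(Function('a')(-5), Add(r, 24)) = Mul(Mul(Pow(2, Rational(1, 2)), Pow(-5, Rational(1, 2))), Add(9, 24)) = Mul(Mul(Pow(2, Rational(1, 2)), Mul(I, Pow(5, Rational(1, 2)))), 33) = Mul(Mul(I, Pow(10, Rational(1, 2))), 33) = Mul(33, I, Pow(10, Rational(1, 2)))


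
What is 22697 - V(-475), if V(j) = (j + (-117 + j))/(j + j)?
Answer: 21561083/950 ≈ 22696.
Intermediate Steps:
V(j) = (-117 + 2*j)/(2*j) (V(j) = (-117 + 2*j)/((2*j)) = (-117 + 2*j)*(1/(2*j)) = (-117 + 2*j)/(2*j))
22697 - V(-475) = 22697 - (-117/2 - 475)/(-475) = 22697 - (-1)*(-1067)/(475*2) = 22697 - 1*1067/950 = 22697 - 1067/950 = 21561083/950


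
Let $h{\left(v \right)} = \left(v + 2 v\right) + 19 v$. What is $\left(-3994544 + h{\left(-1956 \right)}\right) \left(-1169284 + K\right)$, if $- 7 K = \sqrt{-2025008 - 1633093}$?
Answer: $4721073015584 + \frac{4037576 i \sqrt{3658101}}{7} \approx 4.7211 \cdot 10^{12} + 1.1032 \cdot 10^{9} i$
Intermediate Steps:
$h{\left(v \right)} = 22 v$ ($h{\left(v \right)} = 3 v + 19 v = 22 v$)
$K = - \frac{i \sqrt{3658101}}{7}$ ($K = - \frac{\sqrt{-2025008 - 1633093}}{7} = - \frac{\sqrt{-3658101}}{7} = - \frac{i \sqrt{3658101}}{7} \approx - 273.23 i$)
$\left(-3994544 + h{\left(-1956 \right)}\right) \left(-1169284 + K\right) = \left(-3994544 + 22 \left(-1956\right)\right) \left(-1169284 - \frac{i \sqrt{3658101}}{7}\right) = \left(-3994544 - 43032\right) \left(-1169284 - \frac{i \sqrt{3658101}}{7}\right) = - 4037576 \left(-1169284 - \frac{i \sqrt{3658101}}{7}\right) = 4721073015584 + \frac{4037576 i \sqrt{3658101}}{7}$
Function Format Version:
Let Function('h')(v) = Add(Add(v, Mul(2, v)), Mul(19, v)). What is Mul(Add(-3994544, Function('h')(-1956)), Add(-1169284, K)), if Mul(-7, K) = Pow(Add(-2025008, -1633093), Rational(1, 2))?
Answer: Add(4721073015584, Mul(Rational(4037576, 7), I, Pow(3658101, Rational(1, 2)))) ≈ Add(4.7211e+12, Mul(1.1032e+9, I))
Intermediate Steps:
Function('h')(v) = Mul(22, v) (Function('h')(v) = Add(Mul(3, v), Mul(19, v)) = Mul(22, v))
K = Mul(Rational(-1, 7), I, Pow(3658101, Rational(1, 2))) (K = Mul(Rational(-1, 7), Pow(Add(-2025008, -1633093), Rational(1, 2))) = Mul(Rational(-1, 7), Pow(-3658101, Rational(1, 2))) = Mul(Rational(-1, 7), Mul(I, Pow(3658101, Rational(1, 2)))) = Mul(Rational(-1, 7), I, Pow(3658101, Rational(1, 2))) ≈ Mul(-273.23, I))
Mul(Add(-3994544, Function('h')(-1956)), Add(-1169284, K)) = Mul(Add(-3994544, Mul(22, -1956)), Add(-1169284, Mul(Rational(-1, 7), I, Pow(3658101, Rational(1, 2))))) = Mul(Add(-3994544, -43032), Add(-1169284, Mul(Rational(-1, 7), I, Pow(3658101, Rational(1, 2))))) = Mul(-4037576, Add(-1169284, Mul(Rational(-1, 7), I, Pow(3658101, Rational(1, 2))))) = Add(4721073015584, Mul(Rational(4037576, 7), I, Pow(3658101, Rational(1, 2))))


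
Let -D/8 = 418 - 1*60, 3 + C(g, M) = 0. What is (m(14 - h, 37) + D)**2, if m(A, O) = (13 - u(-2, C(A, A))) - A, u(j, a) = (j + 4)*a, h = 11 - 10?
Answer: 8168164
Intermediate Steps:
h = 1
C(g, M) = -3 (C(g, M) = -3 + 0 = -3)
u(j, a) = a*(4 + j) (u(j, a) = (4 + j)*a = a*(4 + j))
m(A, O) = 19 - A (m(A, O) = (13 - (-3)*(4 - 2)) - A = (13 - (-3)*2) - A = (13 - 1*(-6)) - A = (13 + 6) - A = 19 - A)
D = -2864 (D = -8*(418 - 1*60) = -8*(418 - 60) = -8*358 = -2864)
(m(14 - h, 37) + D)**2 = ((19 - (14 - 1*1)) - 2864)**2 = ((19 - (14 - 1)) - 2864)**2 = ((19 - 1*13) - 2864)**2 = ((19 - 13) - 2864)**2 = (6 - 2864)**2 = (-2858)**2 = 8168164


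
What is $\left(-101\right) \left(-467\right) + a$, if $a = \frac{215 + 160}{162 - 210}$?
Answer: $\frac{754547}{16} \approx 47159.0$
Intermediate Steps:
$a = - \frac{125}{16}$ ($a = \frac{375}{-48} = 375 \left(- \frac{1}{48}\right) = - \frac{125}{16} \approx -7.8125$)
$\left(-101\right) \left(-467\right) + a = \left(-101\right) \left(-467\right) - \frac{125}{16} = 47167 - \frac{125}{16} = \frac{754547}{16}$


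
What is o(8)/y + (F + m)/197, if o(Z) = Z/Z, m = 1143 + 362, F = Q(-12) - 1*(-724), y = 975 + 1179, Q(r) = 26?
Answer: 4857467/424338 ≈ 11.447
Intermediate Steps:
y = 2154
F = 750 (F = 26 - 1*(-724) = 26 + 724 = 750)
m = 1505
o(Z) = 1
o(8)/y + (F + m)/197 = 1/2154 + (750 + 1505)/197 = 1*(1/2154) + 2255*(1/197) = 1/2154 + 2255/197 = 4857467/424338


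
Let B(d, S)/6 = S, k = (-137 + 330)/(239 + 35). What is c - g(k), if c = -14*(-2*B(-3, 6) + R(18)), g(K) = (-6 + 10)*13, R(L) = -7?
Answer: 1054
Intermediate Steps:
k = 193/274 ≈ 0.70438
B(d, S) = 6*S
g(K) = 52 (g(K) = 4*13 = 52)
c = 1106 (c = -14*(-12*6 - 7) = -14*(-2*36 - 7) = -14*(-72 - 7) = -14*(-79) = 1106)
c - g(k) = 1106 - 1*52 = 1106 - 52 = 1054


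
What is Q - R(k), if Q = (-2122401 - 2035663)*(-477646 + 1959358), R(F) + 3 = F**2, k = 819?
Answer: -6161053996326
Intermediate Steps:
R(F) = -3 + F**2
Q = -6161053325568 (Q = -4158064*1481712 = -6161053325568)
Q - R(k) = -6161053325568 - (-3 + 819**2) = -6161053325568 - (-3 + 670761) = -6161053325568 - 1*670758 = -6161053325568 - 670758 = -6161053996326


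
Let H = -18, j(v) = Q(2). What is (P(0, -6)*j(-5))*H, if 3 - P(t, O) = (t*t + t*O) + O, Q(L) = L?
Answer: -324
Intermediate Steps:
P(t, O) = 3 - O - t² - O*t (P(t, O) = 3 - ((t*t + t*O) + O) = 3 - ((t² + O*t) + O) = 3 - (O + t² + O*t) = 3 + (-O - t² - O*t) = 3 - O - t² - O*t)
j(v) = 2
(P(0, -6)*j(-5))*H = ((3 - 1*(-6) - 1*0² - 1*(-6)*0)*2)*(-18) = ((3 + 6 - 1*0 + 0)*2)*(-18) = ((3 + 6 + 0 + 0)*2)*(-18) = (9*2)*(-18) = 18*(-18) = -324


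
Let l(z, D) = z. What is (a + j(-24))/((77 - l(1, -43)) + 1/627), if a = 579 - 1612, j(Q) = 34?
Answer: -626373/47653 ≈ -13.144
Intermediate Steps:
a = -1033
(a + j(-24))/((77 - l(1, -43)) + 1/627) = (-1033 + 34)/((77 - 1*1) + 1/627) = -999/((77 - 1) + 1/627) = -999/(76 + 1/627) = -999/47653/627 = -999*627/47653 = -626373/47653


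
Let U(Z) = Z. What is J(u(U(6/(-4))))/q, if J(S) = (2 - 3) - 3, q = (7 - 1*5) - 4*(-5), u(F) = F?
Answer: -2/11 ≈ -0.18182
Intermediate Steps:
q = 22 (q = (7 - 5) + 20 = 2 + 20 = 22)
J(S) = -4 (J(S) = -1 - 3 = -4)
J(u(U(6/(-4))))/q = -4/22 = -4*1/22 = -2/11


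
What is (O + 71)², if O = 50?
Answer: 14641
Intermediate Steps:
(O + 71)² = (50 + 71)² = 121² = 14641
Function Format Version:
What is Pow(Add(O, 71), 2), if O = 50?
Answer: 14641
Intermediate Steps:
Pow(Add(O, 71), 2) = Pow(Add(50, 71), 2) = Pow(121, 2) = 14641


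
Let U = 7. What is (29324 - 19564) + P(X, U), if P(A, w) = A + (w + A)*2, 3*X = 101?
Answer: 9875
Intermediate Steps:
X = 101/3 (X = (⅓)*101 = 101/3 ≈ 33.667)
P(A, w) = 2*w + 3*A (P(A, w) = A + (A + w)*2 = A + (2*A + 2*w) = 2*w + 3*A)
(29324 - 19564) + P(X, U) = (29324 - 19564) + (2*7 + 3*(101/3)) = 9760 + (14 + 101) = 9760 + 115 = 9875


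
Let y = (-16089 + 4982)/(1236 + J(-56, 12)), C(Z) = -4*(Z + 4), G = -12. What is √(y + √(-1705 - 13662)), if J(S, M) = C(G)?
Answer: √(-3520919 + 4421516*I*√127)/634 ≈ 7.5998 + 8.1557*I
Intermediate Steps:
C(Z) = -16 - 4*Z (C(Z) = -4*(4 + Z) = -16 - 4*Z)
J(S, M) = 32 (J(S, M) = -16 - 4*(-12) = -16 + 48 = 32)
y = -11107/1268 (y = (-16089 + 4982)/(1236 + 32) = -11107/1268 ≈ -8.7595)
√(y + √(-1705 - 13662)) = √(-11107/1268 + √(-1705 - 13662)) = √(-11107/1268 + √(-15367)) = √(-11107/1268 + 11*I*√127)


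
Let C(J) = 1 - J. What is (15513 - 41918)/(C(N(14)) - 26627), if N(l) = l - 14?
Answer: 26405/26626 ≈ 0.99170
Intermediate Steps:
N(l) = -14 + l
(15513 - 41918)/(C(N(14)) - 26627) = (15513 - 41918)/((1 - (-14 + 14)) - 26627) = -26405/((1 - 1*0) - 26627) = -26405/((1 + 0) - 26627) = -26405/(1 - 26627) = -26405/(-26626) = -26405*(-1/26626) = 26405/26626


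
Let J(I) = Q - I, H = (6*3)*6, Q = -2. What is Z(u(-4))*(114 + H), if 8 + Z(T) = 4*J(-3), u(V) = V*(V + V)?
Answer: -888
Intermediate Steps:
H = 108 (H = 18*6 = 108)
J(I) = -2 - I
u(V) = 2*V² (u(V) = V*(2*V) = 2*V²)
Z(T) = -4 (Z(T) = -8 + 4*(-2 - 1*(-3)) = -8 + 4*(-2 + 3) = -8 + 4*1 = -8 + 4 = -4)
Z(u(-4))*(114 + H) = -4*(114 + 108) = -4*222 = -888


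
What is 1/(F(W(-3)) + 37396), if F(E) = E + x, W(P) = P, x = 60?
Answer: 1/37453 ≈ 2.6700e-5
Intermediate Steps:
F(E) = 60 + E (F(E) = E + 60 = 60 + E)
1/(F(W(-3)) + 37396) = 1/((60 - 3) + 37396) = 1/(57 + 37396) = 1/37453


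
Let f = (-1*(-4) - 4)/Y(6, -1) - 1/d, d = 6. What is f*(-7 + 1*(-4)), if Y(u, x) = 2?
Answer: 11/6 ≈ 1.8333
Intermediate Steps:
f = -⅙ (f = (-1*(-4) - 4)/2 - 1/6 = (4 - 4)*(½) - 1*⅙ = 0*(½) - ⅙ = 0 - ⅙ = -⅙ ≈ -0.16667)
f*(-7 + 1*(-4)) = -(-7 + 1*(-4))/6 = -(-7 - 4)/6 = -⅙*(-11) = 11/6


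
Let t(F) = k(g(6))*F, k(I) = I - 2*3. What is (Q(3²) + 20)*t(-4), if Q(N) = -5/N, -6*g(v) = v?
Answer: 4900/9 ≈ 544.44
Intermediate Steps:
g(v) = -v/6
k(I) = -6 + I (k(I) = I - 6 = -6 + I)
t(F) = -7*F (t(F) = (-6 - ⅙*6)*F = (-6 - 1)*F = -7*F)
(Q(3²) + 20)*t(-4) = (-5/(3²) + 20)*(-7*(-4)) = (-5/9 + 20)*28 = (175/9)*28 = 4900/9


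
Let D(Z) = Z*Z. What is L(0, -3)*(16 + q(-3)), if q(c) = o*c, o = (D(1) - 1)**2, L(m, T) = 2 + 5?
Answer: 112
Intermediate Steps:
L(m, T) = 7
D(Z) = Z**2
o = 0 (o = (1**2 - 1)**2 = (1 - 1)**2 = 0**2 = 0)
q(c) = 0 (q(c) = 0*c = 0)
L(0, -3)*(16 + q(-3)) = 7*(16 + 0) = 7*16 = 112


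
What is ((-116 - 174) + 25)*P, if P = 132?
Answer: -34980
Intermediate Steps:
((-116 - 174) + 25)*P = ((-116 - 174) + 25)*132 = (-290 + 25)*132 = -265*132 = -34980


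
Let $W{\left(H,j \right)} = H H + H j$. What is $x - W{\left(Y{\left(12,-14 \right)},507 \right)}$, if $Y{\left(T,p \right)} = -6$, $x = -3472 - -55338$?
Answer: $54872$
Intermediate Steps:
$x = 51866$ ($x = -3472 + 55338 = 51866$)
$W{\left(H,j \right)} = H^{2} + H j$
$x - W{\left(Y{\left(12,-14 \right)},507 \right)} = 51866 - - 6 \left(-6 + 507\right) = 51866 - \left(-6\right) 501 = 51866 - -3006 = 51866 + 3006 = 54872$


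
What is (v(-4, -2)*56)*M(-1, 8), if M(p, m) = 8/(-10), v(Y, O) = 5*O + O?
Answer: 2688/5 ≈ 537.60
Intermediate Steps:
v(Y, O) = 6*O
M(p, m) = -⅘ (M(p, m) = 8*(-⅒) = -⅘)
(v(-4, -2)*56)*M(-1, 8) = ((6*(-2))*56)*(-⅘) = -12*56*(-⅘) = -672*(-⅘) = 2688/5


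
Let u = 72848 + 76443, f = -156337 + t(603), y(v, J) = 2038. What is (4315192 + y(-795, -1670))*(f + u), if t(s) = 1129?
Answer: -25545049910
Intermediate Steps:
f = -155208 (f = -156337 + 1129 = -155208)
u = 149291
(4315192 + y(-795, -1670))*(f + u) = (4315192 + 2038)*(-155208 + 149291) = 4317230*(-5917) = -25545049910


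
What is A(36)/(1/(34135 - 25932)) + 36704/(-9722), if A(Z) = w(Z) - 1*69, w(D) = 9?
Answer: -2392505332/4861 ≈ -4.9218e+5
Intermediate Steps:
A(Z) = -60 (A(Z) = 9 - 1*69 = 9 - 69 = -60)
A(36)/(1/(34135 - 25932)) + 36704/(-9722) = -60/(1/(34135 - 25932)) + 36704/(-9722) = -60/(1/8203) + 36704*(-1/9722) = -60/1/8203 - 18352/4861 = -60*8203 - 18352/4861 = -492180 - 18352/4861 = -2392505332/4861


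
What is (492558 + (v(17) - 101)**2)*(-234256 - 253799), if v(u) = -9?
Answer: -246300860190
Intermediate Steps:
(492558 + (v(17) - 101)**2)*(-234256 - 253799) = (492558 + (-9 - 101)**2)*(-234256 - 253799) = (492558 + (-110)**2)*(-488055) = (492558 + 12100)*(-488055) = 504658*(-488055) = -246300860190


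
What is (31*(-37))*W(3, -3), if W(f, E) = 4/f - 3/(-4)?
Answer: -28675/12 ≈ -2389.6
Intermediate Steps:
W(f, E) = ¾ + 4/f (W(f, E) = 4/f - 3*(-¼) = 4/f + ¾ = ¾ + 4/f)
(31*(-37))*W(3, -3) = (31*(-37))*(¾ + 4/3) = -1147*(¾ + 4*(⅓)) = -1147*(¾ + 4/3) = -1147*25/12 = -28675/12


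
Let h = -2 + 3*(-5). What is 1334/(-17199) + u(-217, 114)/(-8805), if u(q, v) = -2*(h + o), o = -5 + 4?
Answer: -4121678/50479065 ≈ -0.081651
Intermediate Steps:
o = -1
h = -17 (h = -2 - 15 = -17)
u(q, v) = 36 (u(q, v) = -2*(-17 - 1) = -2*(-18) = 36)
1334/(-17199) + u(-217, 114)/(-8805) = 1334/(-17199) + 36/(-8805) = 1334*(-1/17199) + 36*(-1/8805) = -1334/17199 - 12/2935 = -4121678/50479065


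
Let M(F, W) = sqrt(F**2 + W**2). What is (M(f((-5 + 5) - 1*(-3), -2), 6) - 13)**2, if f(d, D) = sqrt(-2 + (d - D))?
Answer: (13 - sqrt(39))**2 ≈ 45.630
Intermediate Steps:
f(d, D) = sqrt(-2 + d - D)
(M(f((-5 + 5) - 1*(-3), -2), 6) - 13)**2 = (sqrt((sqrt(-2 + ((-5 + 5) - 1*(-3)) - 1*(-2)))**2 + 6**2) - 13)**2 = (sqrt((sqrt(-2 + (0 + 3) + 2))**2 + 36) - 13)**2 = (sqrt((sqrt(-2 + 3 + 2))**2 + 36) - 13)**2 = (sqrt((sqrt(3))**2 + 36) - 13)**2 = (sqrt(3 + 36) - 13)**2 = (sqrt(39) - 13)**2 = (-13 + sqrt(39))**2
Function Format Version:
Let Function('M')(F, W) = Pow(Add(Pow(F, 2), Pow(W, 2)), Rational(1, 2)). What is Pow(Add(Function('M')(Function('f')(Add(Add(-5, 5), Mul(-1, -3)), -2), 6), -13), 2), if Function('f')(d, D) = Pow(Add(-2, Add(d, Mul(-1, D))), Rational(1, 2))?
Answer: Pow(Add(13, Mul(-1, Pow(39, Rational(1, 2)))), 2) ≈ 45.630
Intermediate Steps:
Function('f')(d, D) = Pow(Add(-2, d, Mul(-1, D)), Rational(1, 2))
Pow(Add(Function('M')(Function('f')(Add(Add(-5, 5), Mul(-1, -3)), -2), 6), -13), 2) = Pow(Add(Pow(Add(Pow(Pow(Add(-2, Add(Add(-5, 5), Mul(-1, -3)), Mul(-1, -2)), Rational(1, 2)), 2), Pow(6, 2)), Rational(1, 2)), -13), 2) = Pow(Add(Pow(Add(Pow(Pow(Add(-2, Add(0, 3), 2), Rational(1, 2)), 2), 36), Rational(1, 2)), -13), 2) = Pow(Add(Pow(Add(Pow(Pow(Add(-2, 3, 2), Rational(1, 2)), 2), 36), Rational(1, 2)), -13), 2) = Pow(Add(Pow(Add(Pow(Pow(3, Rational(1, 2)), 2), 36), Rational(1, 2)), -13), 2) = Pow(Add(Pow(Add(3, 36), Rational(1, 2)), -13), 2) = Pow(Add(Pow(39, Rational(1, 2)), -13), 2) = Pow(Add(-13, Pow(39, Rational(1, 2))), 2)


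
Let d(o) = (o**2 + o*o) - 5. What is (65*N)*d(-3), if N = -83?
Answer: -70135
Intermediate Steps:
d(o) = -5 + 2*o**2 (d(o) = (o**2 + o**2) - 5 = 2*o**2 - 5 = -5 + 2*o**2)
(65*N)*d(-3) = (65*(-83))*(-5 + 2*(-3)**2) = -5395*(-5 + 2*9) = -5395*(-5 + 18) = -5395*13 = -70135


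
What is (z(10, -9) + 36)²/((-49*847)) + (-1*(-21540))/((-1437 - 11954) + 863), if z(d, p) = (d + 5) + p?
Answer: -1557949/884268 ≈ -1.7619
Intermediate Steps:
z(d, p) = 5 + d + p (z(d, p) = (5 + d) + p = 5 + d + p)
(z(10, -9) + 36)²/((-49*847)) + (-1*(-21540))/((-1437 - 11954) + 863) = ((5 + 10 - 9) + 36)²/((-49*847)) + (-1*(-21540))/((-1437 - 11954) + 863) = (6 + 36)²/(-41503) + 21540/(-13391 + 863) = 42²*(-1/41503) + 21540/(-12528) = 1764*(-1/41503) + 21540*(-1/12528) = -36/847 - 1795/1044 = -1557949/884268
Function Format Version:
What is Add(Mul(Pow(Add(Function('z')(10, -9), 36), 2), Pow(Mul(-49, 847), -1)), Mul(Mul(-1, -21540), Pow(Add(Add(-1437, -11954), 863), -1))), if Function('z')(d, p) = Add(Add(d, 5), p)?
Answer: Rational(-1557949, 884268) ≈ -1.7619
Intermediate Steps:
Function('z')(d, p) = Add(5, d, p) (Function('z')(d, p) = Add(Add(5, d), p) = Add(5, d, p))
Add(Mul(Pow(Add(Function('z')(10, -9), 36), 2), Pow(Mul(-49, 847), -1)), Mul(Mul(-1, -21540), Pow(Add(Add(-1437, -11954), 863), -1))) = Add(Mul(Pow(Add(Add(5, 10, -9), 36), 2), Pow(Mul(-49, 847), -1)), Mul(Mul(-1, -21540), Pow(Add(Add(-1437, -11954), 863), -1))) = Add(Mul(Pow(Add(6, 36), 2), Pow(-41503, -1)), Mul(21540, Pow(Add(-13391, 863), -1))) = Add(Mul(Pow(42, 2), Rational(-1, 41503)), Mul(21540, Pow(-12528, -1))) = Add(Mul(1764, Rational(-1, 41503)), Mul(21540, Rational(-1, 12528))) = Add(Rational(-36, 847), Rational(-1795, 1044)) = Rational(-1557949, 884268)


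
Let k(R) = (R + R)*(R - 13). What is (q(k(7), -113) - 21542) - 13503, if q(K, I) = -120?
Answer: -35165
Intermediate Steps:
k(R) = 2*R*(-13 + R) (k(R) = (2*R)*(-13 + R) = 2*R*(-13 + R))
(q(k(7), -113) - 21542) - 13503 = (-120 - 21542) - 13503 = -21662 - 13503 = -35165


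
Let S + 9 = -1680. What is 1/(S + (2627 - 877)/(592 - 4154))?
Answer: -1781/3008984 ≈ -0.00059189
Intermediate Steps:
S = -1689 (S = -9 - 1680 = -1689)
1/(S + (2627 - 877)/(592 - 4154)) = 1/(-1689 + (2627 - 877)/(592 - 4154)) = 1/(-1689 + 1750/(-3562)) = 1/(-1689 + 1750*(-1/3562)) = 1/(-1689 - 875/1781) = 1/(-3008984/1781) = -1781/3008984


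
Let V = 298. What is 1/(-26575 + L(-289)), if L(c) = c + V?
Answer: -1/26566 ≈ -3.7642e-5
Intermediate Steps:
L(c) = 298 + c (L(c) = c + 298 = 298 + c)
1/(-26575 + L(-289)) = 1/(-26575 + (298 - 289)) = 1/(-26575 + 9) = 1/(-26566) = -1/26566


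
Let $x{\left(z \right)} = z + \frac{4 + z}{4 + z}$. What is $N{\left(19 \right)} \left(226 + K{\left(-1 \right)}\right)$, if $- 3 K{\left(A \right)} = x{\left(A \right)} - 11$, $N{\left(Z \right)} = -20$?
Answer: $- \frac{13780}{3} \approx -4593.3$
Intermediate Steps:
$x{\left(z \right)} = 1 + z$ ($x{\left(z \right)} = z + 1 = 1 + z$)
$K{\left(A \right)} = \frac{10}{3} - \frac{A}{3}$ ($K{\left(A \right)} = - \frac{\left(1 + A\right) - 11}{3} = - \frac{-10 + A}{3} = \frac{10}{3} - \frac{A}{3}$)
$N{\left(19 \right)} \left(226 + K{\left(-1 \right)}\right) = - 20 \left(226 + \left(\frac{10}{3} - - \frac{1}{3}\right)\right) = - 20 \left(226 + \left(\frac{10}{3} + \frac{1}{3}\right)\right) = - 20 \left(226 + \frac{11}{3}\right) = \left(-20\right) \frac{689}{3} = - \frac{13780}{3}$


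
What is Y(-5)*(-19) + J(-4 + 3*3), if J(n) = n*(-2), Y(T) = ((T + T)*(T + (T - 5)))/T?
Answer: 560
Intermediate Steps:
Y(T) = -10 + 4*T (Y(T) = ((2*T)*(T + (-5 + T)))/T = ((2*T)*(-5 + 2*T))/T = (2*T*(-5 + 2*T))/T = -10 + 4*T)
J(n) = -2*n
Y(-5)*(-19) + J(-4 + 3*3) = (-10 + 4*(-5))*(-19) - 2*(-4 + 3*3) = (-10 - 20)*(-19) - 2*(-4 + 9) = -30*(-19) - 2*5 = 570 - 10 = 560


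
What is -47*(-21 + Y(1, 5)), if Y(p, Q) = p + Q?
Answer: 705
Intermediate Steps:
Y(p, Q) = Q + p
-47*(-21 + Y(1, 5)) = -47*(-21 + (5 + 1)) = -47*(-21 + 6) = -47*(-15) = 705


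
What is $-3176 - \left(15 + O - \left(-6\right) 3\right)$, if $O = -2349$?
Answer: $-860$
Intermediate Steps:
$-3176 - \left(15 + O - \left(-6\right) 3\right) = -3176 + \left(\left(6 \left(\left(-1\right) 3\right) - 15\right) - -2349\right) = -3176 + \left(\left(6 \left(-3\right) - 15\right) + 2349\right) = -3176 + \left(\left(-18 - 15\right) + 2349\right) = -3176 + \left(-33 + 2349\right) = -3176 + 2316 = -860$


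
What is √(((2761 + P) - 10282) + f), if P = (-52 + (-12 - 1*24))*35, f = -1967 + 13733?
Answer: √1165 ≈ 34.132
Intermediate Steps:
f = 11766
P = -3080 (P = (-52 + (-12 - 24))*35 = (-52 - 36)*35 = -88*35 = -3080)
√(((2761 + P) - 10282) + f) = √(((2761 - 3080) - 10282) + 11766) = √((-319 - 10282) + 11766) = √(-10601 + 11766) = √1165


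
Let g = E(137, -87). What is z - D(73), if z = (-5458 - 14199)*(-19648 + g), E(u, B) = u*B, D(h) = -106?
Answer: 620512625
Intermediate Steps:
E(u, B) = B*u
g = -11919 (g = -87*137 = -11919)
z = 620512519 (z = (-5458 - 14199)*(-19648 - 11919) = -19657*(-31567) = 620512519)
z - D(73) = 620512519 - 1*(-106) = 620512519 + 106 = 620512625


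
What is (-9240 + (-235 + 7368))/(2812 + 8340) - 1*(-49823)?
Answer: 555623989/11152 ≈ 49823.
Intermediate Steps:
(-9240 + (-235 + 7368))/(2812 + 8340) - 1*(-49823) = (-9240 + 7133)/11152 + 49823 = -2107*1/11152 + 49823 = -2107/11152 + 49823 = 555623989/11152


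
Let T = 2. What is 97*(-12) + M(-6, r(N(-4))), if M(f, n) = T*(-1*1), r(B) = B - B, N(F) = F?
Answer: -1166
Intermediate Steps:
r(B) = 0
M(f, n) = -2 (M(f, n) = 2*(-1*1) = 2*(-1) = -2)
97*(-12) + M(-6, r(N(-4))) = 97*(-12) - 2 = -1164 - 2 = -1166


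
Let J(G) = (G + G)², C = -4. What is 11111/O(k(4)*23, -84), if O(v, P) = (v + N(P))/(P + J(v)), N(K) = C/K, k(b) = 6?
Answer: 17754622452/2899 ≈ 6.1244e+6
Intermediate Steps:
N(K) = -4/K
J(G) = 4*G² (J(G) = (2*G)² = 4*G²)
O(v, P) = (v - 4/P)/(P + 4*v²)
11111/O(k(4)*23, -84) = 11111/(((-4 - 504*23)/((-84)*(-84 + 4*(6*23)²)))) = 11111/((-(-4 - 84*138)/(84*(-84 + 4*138²)))) = 11111/((-(-4 - 11592)/(84*(-84 + 4*19044)))) = 11111/((-1/84*(-11596)/(-84 + 76176))) = 11111/((-1/84*(-11596)/76092)) = 11111/((-1/84*1/76092*(-11596))) = 11111/(2899/1597932) = 11111*(1597932/2899) = 17754622452/2899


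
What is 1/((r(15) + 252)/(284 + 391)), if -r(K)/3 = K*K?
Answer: -75/47 ≈ -1.5957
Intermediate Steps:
r(K) = -3*K² (r(K) = -3*K*K = -3*K²)
1/((r(15) + 252)/(284 + 391)) = 1/((-3*15² + 252)/(284 + 391)) = 1/((-3*225 + 252)/675) = 1/((-675 + 252)*(1/675)) = 1/(-423*1/675) = 1/(-47/75) = -75/47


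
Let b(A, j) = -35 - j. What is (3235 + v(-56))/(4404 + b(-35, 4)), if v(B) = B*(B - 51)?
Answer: 9227/4365 ≈ 2.1139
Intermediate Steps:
v(B) = B*(-51 + B)
(3235 + v(-56))/(4404 + b(-35, 4)) = (3235 - 56*(-51 - 56))/(4404 + (-35 - 1*4)) = (3235 - 56*(-107))/(4404 + (-35 - 4)) = (3235 + 5992)/(4404 - 39) = 9227/4365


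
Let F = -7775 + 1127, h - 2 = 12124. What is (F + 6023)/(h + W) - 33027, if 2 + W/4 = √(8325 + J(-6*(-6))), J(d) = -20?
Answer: -2422749638969/73356522 + 625*√8305/36678261 ≈ -33027.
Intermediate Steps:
h = 12126 (h = 2 + 12124 = 12126)
F = -6648
W = -8 + 4*√8305 (W = -8 + 4*√(8325 - 20) = -8 + 4*√8305 ≈ 356.53)
(F + 6023)/(h + W) - 33027 = (-6648 + 6023)/(12126 + (-8 + 4*√8305)) - 33027 = -625/(12118 + 4*√8305) - 33027 = -33027 - 625/(12118 + 4*√8305)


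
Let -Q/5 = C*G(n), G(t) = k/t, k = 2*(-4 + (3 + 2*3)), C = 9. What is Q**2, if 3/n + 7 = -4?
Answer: 2722500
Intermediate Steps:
n = -3/11 (n = 3/(-7 - 4) = 3/(-11) = 3*(-1/11) = -3/11 ≈ -0.27273)
k = 10 (k = 2*(-4 + (3 + 6)) = 2*(-4 + 9) = 2*5 = 10)
G(t) = 10/t
Q = 1650 (Q = -45*10/(-3/11) = -45*10*(-11/3) = -45*(-110)/3 = -5*(-330) = 1650)
Q**2 = 1650**2 = 2722500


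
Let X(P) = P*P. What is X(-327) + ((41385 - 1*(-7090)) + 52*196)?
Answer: 165596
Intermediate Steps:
X(P) = P**2
X(-327) + ((41385 - 1*(-7090)) + 52*196) = (-327)**2 + ((41385 - 1*(-7090)) + 52*196) = 106929 + ((41385 + 7090) + 10192) = 106929 + (48475 + 10192) = 106929 + 58667 = 165596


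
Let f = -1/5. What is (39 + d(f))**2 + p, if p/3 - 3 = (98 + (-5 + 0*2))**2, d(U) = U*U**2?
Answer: 429318376/15625 ≈ 27476.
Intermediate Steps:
f = -1/5 (f = -1*1/5 = -1/5 ≈ -0.20000)
d(U) = U**3
p = 25956 (p = 9 + 3*(98 + (-5 + 0*2))**2 = 9 + 3*(98 + (-5 + 0))**2 = 9 + 3*(98 - 5)**2 = 9 + 3*93**2 = 9 + 3*8649 = 9 + 25947 = 25956)
(39 + d(f))**2 + p = (39 + (-1/5)**3)**2 + 25956 = (39 - 1/125)**2 + 25956 = (4874/125)**2 + 25956 = 23755876/15625 + 25956 = 429318376/15625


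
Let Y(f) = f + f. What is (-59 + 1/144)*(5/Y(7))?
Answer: -42475/2016 ≈ -21.069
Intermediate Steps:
Y(f) = 2*f
(-59 + 1/144)*(5/Y(7)) = (-59 + 1/144)*(5/((2*7))) = (-59 + 1/144)*(5/14) = -42475/(144*14) = -8495/144*5/14 = -42475/2016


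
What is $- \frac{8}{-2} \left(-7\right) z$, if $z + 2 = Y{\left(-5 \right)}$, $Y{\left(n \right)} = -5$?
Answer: $196$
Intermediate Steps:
$z = -7$ ($z = -2 - 5 = -7$)
$- \frac{8}{-2} \left(-7\right) z = - \frac{8}{-2} \left(-7\right) \left(-7\right) = \left(-8\right) \left(- \frac{1}{2}\right) \left(-7\right) \left(-7\right) = 4 \left(-7\right) \left(-7\right) = \left(-28\right) \left(-7\right) = 196$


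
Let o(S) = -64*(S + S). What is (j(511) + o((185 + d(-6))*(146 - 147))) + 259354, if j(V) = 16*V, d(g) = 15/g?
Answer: 290890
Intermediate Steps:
o(S) = -128*S
(j(511) + o((185 + d(-6))*(146 - 147))) + 259354 = (16*511 - 128*(185 + 15/(-6))*(146 - 147)) + 259354 = (8176 - 128*(185 + 15*(-1/6))*(-1)) + 259354 = (8176 - 128*(185 - 5/2)*(-1)) + 259354 = (8176 - 23360*(-1)) + 259354 = (8176 - 128*(-365/2)) + 259354 = (8176 + 23360) + 259354 = 31536 + 259354 = 290890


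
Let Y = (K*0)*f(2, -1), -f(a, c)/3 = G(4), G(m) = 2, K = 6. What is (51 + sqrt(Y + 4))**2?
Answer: 2809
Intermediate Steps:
f(a, c) = -6 (f(a, c) = -3*2 = -6)
Y = 0 (Y = (6*0)*(-6) = 0*(-6) = 0)
(51 + sqrt(Y + 4))**2 = (51 + sqrt(0 + 4))**2 = (51 + sqrt(4))**2 = (51 + 2)**2 = 53**2 = 2809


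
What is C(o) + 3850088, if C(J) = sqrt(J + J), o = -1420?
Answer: 3850088 + 2*I*sqrt(710) ≈ 3.8501e+6 + 53.292*I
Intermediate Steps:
C(J) = sqrt(2)*sqrt(J) (C(J) = sqrt(2*J) = sqrt(2)*sqrt(J))
C(o) + 3850088 = sqrt(2)*sqrt(-1420) + 3850088 = sqrt(2)*(2*I*sqrt(355)) + 3850088 = 2*I*sqrt(710) + 3850088 = 3850088 + 2*I*sqrt(710)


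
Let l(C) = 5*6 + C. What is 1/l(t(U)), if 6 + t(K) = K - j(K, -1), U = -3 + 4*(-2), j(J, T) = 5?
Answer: ⅛ ≈ 0.12500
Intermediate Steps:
U = -11 (U = -3 - 8 = -11)
t(K) = -11 + K (t(K) = -6 + (K - 1*5) = -6 + (K - 5) = -6 + (-5 + K) = -11 + K)
l(C) = 30 + C
1/l(t(U)) = 1/(30 + (-11 - 11)) = 1/(30 - 22) = 1/8 = ⅛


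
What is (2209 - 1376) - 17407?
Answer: -16574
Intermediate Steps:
(2209 - 1376) - 17407 = 833 - 17407 = -16574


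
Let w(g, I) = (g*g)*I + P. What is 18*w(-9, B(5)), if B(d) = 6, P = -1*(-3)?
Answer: 8802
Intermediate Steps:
P = 3
w(g, I) = 3 + I*g**2 (w(g, I) = (g*g)*I + 3 = g**2*I + 3 = I*g**2 + 3 = 3 + I*g**2)
18*w(-9, B(5)) = 18*(3 + 6*(-9)**2) = 18*(3 + 6*81) = 18*(3 + 486) = 18*489 = 8802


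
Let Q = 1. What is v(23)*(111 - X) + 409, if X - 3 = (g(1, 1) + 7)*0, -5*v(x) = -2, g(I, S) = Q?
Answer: 2261/5 ≈ 452.20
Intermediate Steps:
g(I, S) = 1
v(x) = ⅖ (v(x) = -⅕*(-2) = ⅖)
X = 3 (X = 3 + (1 + 7)*0 = 3 + 8*0 = 3 + 0 = 3)
v(23)*(111 - X) + 409 = 2*(111 - 1*3)/5 + 409 = 2*(111 - 3)/5 + 409 = (⅖)*108 + 409 = 216/5 + 409 = 2261/5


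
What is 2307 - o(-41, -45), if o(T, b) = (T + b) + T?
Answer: 2434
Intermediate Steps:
o(T, b) = b + 2*T
2307 - o(-41, -45) = 2307 - (-45 + 2*(-41)) = 2307 - (-45 - 82) = 2307 - 1*(-127) = 2307 + 127 = 2434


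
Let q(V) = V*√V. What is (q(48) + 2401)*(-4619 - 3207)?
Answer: -18790226 - 1502592*√3 ≈ -2.1393e+7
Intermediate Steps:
q(V) = V^(3/2)
(q(48) + 2401)*(-4619 - 3207) = (48^(3/2) + 2401)*(-4619 - 3207) = (192*√3 + 2401)*(-7826) = (2401 + 192*√3)*(-7826) = -18790226 - 1502592*√3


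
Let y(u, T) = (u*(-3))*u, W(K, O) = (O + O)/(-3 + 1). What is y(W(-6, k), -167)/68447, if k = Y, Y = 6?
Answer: -108/68447 ≈ -0.0015779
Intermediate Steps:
k = 6
W(K, O) = -O (W(K, O) = (2*O)/(-2) = (2*O)*(-1/2) = -O)
y(u, T) = -3*u**2 (y(u, T) = (-3*u)*u = -3*u**2)
y(W(-6, k), -167)/68447 = -3*(-1*6)**2/68447 = -3*(-6)**2*(1/68447) = -3*36*(1/68447) = -108*1/68447 = -108/68447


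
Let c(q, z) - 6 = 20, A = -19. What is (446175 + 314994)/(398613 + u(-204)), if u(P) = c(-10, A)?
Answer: 761169/398639 ≈ 1.9094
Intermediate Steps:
c(q, z) = 26 (c(q, z) = 6 + 20 = 26)
u(P) = 26
(446175 + 314994)/(398613 + u(-204)) = (446175 + 314994)/(398613 + 26) = 761169/398639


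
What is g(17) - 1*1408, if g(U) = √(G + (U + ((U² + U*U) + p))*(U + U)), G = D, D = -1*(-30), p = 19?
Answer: -1408 + √20906 ≈ -1263.4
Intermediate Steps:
D = 30
G = 30
g(U) = √(30 + 2*U*(19 + U + 2*U²)) (g(U) = √(30 + (U + ((U² + U*U) + 19))*(U + U)) = √(30 + (U + ((U² + U²) + 19))*(2*U)) = √(30 + (U + (2*U² + 19))*(2*U)) = √(30 + (U + (19 + 2*U²))*(2*U)) = √(30 + (19 + U + 2*U²)*(2*U)) = √(30 + 2*U*(19 + U + 2*U²)))
g(17) - 1*1408 = √(30 + 2*17² + 4*17³ + 38*17) - 1*1408 = √(30 + 2*289 + 4*4913 + 646) - 1408 = √(30 + 578 + 19652 + 646) - 1408 = √20906 - 1408 = -1408 + √20906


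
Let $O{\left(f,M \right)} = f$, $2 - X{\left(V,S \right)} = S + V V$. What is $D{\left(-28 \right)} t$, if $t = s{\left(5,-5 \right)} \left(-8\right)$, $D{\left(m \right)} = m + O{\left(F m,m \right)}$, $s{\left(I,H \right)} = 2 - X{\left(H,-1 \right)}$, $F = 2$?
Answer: $16128$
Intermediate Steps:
$X{\left(V,S \right)} = 2 - S - V^{2}$ ($X{\left(V,S \right)} = 2 - \left(S + V V\right) = 2 - \left(S + V^{2}\right) = 2 - S - V^{2}$)
$s{\left(I,H \right)} = -1 + H^{2}$ ($s{\left(I,H \right)} = 2 - \left(2 - -1 - H^{2}\right) = 2 - \left(2 + 1 - H^{2}\right) = 2 - \left(3 - H^{2}\right) = 2 + \left(-3 + H^{2}\right) = -1 + H^{2}$)
$D{\left(m \right)} = 3 m$ ($D{\left(m \right)} = m + 2 m = 3 m$)
$t = -192$ ($t = \left(-1 + \left(-5\right)^{2}\right) \left(-8\right) = \left(-1 + 25\right) \left(-8\right) = 24 \left(-8\right) = -192$)
$D{\left(-28 \right)} t = 3 \left(-28\right) \left(-192\right) = \left(-84\right) \left(-192\right) = 16128$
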